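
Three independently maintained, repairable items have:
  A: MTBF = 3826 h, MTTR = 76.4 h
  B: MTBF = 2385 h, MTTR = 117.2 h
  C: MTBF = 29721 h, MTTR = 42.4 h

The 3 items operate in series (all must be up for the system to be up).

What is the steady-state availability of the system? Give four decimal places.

0.9332

A(A) = MTBF/(MTBF+MTTR) = 3826/(3826+76.4) = 0.980422
A(B) = MTBF/(MTBF+MTTR) = 2385/(2385+117.2) = 0.953161
A(C) = MTBF/(MTBF+MTTR) = 29721/(29721+42.4) = 0.998575
Series availability: 0.980422 × 0.953161 × 0.998575 = 0.9332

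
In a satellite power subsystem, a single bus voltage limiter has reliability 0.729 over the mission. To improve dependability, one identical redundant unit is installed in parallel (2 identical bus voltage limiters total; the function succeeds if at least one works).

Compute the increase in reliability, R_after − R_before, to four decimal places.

R_before = 0.729
R_after = 1 − (1 − 0.729)^2 = 0.9266
ΔR = 0.9266 − 0.729 = 0.1976

0.1976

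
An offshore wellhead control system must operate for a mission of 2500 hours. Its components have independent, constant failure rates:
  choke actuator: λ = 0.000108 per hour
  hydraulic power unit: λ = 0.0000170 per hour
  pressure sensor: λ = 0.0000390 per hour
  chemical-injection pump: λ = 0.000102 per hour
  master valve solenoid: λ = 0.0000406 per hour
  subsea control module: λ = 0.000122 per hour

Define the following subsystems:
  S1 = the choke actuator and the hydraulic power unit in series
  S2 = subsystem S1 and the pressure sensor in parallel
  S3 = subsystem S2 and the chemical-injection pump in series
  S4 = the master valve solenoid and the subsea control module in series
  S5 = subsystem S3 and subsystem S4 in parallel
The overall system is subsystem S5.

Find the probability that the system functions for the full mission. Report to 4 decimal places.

0.9184

R(choke actuator) = exp(−0.000108 × 2500) = 0.763379
R(hydraulic power unit) = exp(−0.0000170 × 2500) = 0.958390
R(pressure sensor) = exp(−0.0000390 × 2500) = 0.907102
R(chemical-injection pump) = exp(−0.000102 × 2500) = 0.774916
R(master valve solenoid) = exp(−0.0000406 × 2500) = 0.903481
R(subsea control module) = exp(−0.000122 × 2500) = 0.737123
Series (choke actuator and hydraulic power unit): 0.763379 × 0.958390 = 0.731615
Parallel ([0.731615] and pressure sensor): 1 − (1 − 0.731615)(1 − 0.907102) = 0.975068
Series ([0.975068] and chemical-injection pump): 0.975068 × 0.774916 = 0.755596
Series (master valve solenoid and subsea control module): 0.903481 × 0.737123 = 0.665977
Parallel ([0.755596] and [0.665977]): 1 − (1 − 0.755596)(1 − 0.665977) = 0.9184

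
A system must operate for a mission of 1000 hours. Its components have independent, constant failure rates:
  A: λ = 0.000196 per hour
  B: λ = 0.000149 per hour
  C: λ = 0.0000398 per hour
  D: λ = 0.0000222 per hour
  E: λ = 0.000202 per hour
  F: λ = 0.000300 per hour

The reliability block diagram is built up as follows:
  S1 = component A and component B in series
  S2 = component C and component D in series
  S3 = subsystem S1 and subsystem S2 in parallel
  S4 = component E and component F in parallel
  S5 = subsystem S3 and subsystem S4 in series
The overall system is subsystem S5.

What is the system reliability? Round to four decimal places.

R(A) = exp(−0.000196 × 1000) = 0.822012
R(B) = exp(−0.000149 × 1000) = 0.861569
R(C) = exp(−0.0000398 × 1000) = 0.960982
R(D) = exp(−0.0000222 × 1000) = 0.978045
R(E) = exp(−0.000202 × 1000) = 0.817095
R(F) = exp(−0.000300 × 1000) = 0.740818
Series (A and B): 0.822012 × 0.861569 = 0.708220
Series (C and D): 0.960982 × 0.978045 = 0.939884
Parallel ([0.708220] and [0.939884]): 1 − (1 − 0.708220)(1 − 0.939884) = 0.982459
Parallel (E and F): 1 − (1 − 0.817095)(1 − 0.740818) = 0.952594
Series ([0.982459] and [0.952594]): 0.982459 × 0.952594 = 0.9359

0.9359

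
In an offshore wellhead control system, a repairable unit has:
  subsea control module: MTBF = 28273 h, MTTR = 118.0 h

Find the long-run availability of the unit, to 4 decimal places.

0.9958

A(subsea control module) = MTBF/(MTBF+MTTR) = 28273/(28273+118.0) = 0.9958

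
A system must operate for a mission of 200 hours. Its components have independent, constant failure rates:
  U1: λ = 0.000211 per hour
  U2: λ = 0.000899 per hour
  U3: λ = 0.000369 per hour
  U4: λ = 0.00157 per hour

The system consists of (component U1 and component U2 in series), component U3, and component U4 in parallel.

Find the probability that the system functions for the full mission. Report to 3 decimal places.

0.996

R(U1) = exp(−0.000211 × 200) = 0.95868
R(U2) = exp(−0.000899 × 200) = 0.83544
R(U3) = exp(−0.000369 × 200) = 0.92886
R(U4) = exp(−0.00157 × 200) = 0.73052
Series (U1 and U2): 0.95868 × 0.83544 = 0.80092
Parallel ([0.80092], U3, and U4): 1 − (1 − 0.80092)(1 − 0.92886)(1 − 0.73052) = 0.996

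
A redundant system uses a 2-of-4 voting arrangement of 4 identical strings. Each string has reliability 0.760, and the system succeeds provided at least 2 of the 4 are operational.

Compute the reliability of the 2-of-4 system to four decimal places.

0.9547

R = Σ_{i=2}^{4} C(4,i) p^i (1−p)^{4−i} with p = 0.760
C(4,2)·0.760^2·0.240^2 = 0.199619
C(4,3)·0.760^3·0.240^1 = 0.421417
C(4,4)·0.760^4·0.240^0 = 0.333622
Sum = 0.9547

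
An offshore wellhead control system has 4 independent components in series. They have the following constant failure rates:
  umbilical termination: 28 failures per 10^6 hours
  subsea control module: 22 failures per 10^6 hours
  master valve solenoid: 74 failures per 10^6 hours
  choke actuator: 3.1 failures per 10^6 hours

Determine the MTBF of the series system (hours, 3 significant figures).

7870

Series of exponential components: λ_sys = Σ λ_i
λ_sys = 0.000028 + 0.000022 + 0.000074 + 0.0000031 = 1.2710e-04 /h
MTBF = 1 / λ_sys = 7870 h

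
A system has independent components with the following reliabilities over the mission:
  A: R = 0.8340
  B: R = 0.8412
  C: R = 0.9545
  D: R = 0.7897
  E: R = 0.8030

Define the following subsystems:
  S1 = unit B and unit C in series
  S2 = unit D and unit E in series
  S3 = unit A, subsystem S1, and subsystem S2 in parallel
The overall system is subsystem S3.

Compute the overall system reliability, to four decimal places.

0.9880

Series (B and C): 0.841200 × 0.954500 = 0.802925
Series (D and E): 0.789700 × 0.803000 = 0.634129
Parallel (A, [0.802925], and [0.634129]): 1 − (1 − 0.834000)(1 − 0.802925)(1 − 0.634129) = 0.9880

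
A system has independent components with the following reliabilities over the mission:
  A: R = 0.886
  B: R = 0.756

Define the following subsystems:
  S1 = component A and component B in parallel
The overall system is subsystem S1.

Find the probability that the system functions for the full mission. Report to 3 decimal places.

0.972

Parallel (A and B): 1 − (1 − 0.88600)(1 − 0.75600) = 0.972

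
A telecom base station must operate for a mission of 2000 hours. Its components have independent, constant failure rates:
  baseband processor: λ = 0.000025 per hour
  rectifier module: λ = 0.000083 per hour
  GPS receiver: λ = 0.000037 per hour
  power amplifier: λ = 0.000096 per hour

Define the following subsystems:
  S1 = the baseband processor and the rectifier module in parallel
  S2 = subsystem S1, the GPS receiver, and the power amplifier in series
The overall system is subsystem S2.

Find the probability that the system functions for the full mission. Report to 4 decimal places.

R(baseband processor) = exp(−0.000025 × 2000) = 0.951229
R(rectifier module) = exp(−0.000083 × 2000) = 0.847046
R(GPS receiver) = exp(−0.000037 × 2000) = 0.928672
R(power amplifier) = exp(−0.000096 × 2000) = 0.825307
Parallel (baseband processor and rectifier module): 1 − (1 − 0.951229)(1 − 0.847046) = 0.992540
Series ([0.992540], GPS receiver, and power amplifier): 0.992540 × 0.928672 × 0.825307 = 0.7607

0.7607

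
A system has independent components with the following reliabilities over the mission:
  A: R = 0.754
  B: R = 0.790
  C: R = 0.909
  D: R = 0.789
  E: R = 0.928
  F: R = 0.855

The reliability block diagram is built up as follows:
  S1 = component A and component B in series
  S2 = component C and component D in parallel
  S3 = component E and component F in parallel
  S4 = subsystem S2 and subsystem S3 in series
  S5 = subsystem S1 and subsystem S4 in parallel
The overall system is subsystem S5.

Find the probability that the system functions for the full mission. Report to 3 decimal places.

Series (A and B): 0.75400 × 0.79000 = 0.59566
Parallel (C and D): 1 − (1 − 0.90900)(1 − 0.78900) = 0.98080
Parallel (E and F): 1 − (1 − 0.92800)(1 − 0.85500) = 0.98956
Series ([0.98080] and [0.98956]): 0.98080 × 0.98956 = 0.97056
Parallel ([0.59566] and [0.97056]): 1 − (1 − 0.59566)(1 − 0.97056) = 0.988

0.988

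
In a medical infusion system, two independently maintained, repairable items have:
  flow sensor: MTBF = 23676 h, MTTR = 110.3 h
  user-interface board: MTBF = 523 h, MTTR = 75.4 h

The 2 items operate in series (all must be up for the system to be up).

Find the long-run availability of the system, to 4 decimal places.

0.8699

A(flow sensor) = MTBF/(MTBF+MTTR) = 23676/(23676+110.3) = 0.995363
A(user-interface board) = MTBF/(MTBF+MTTR) = 523/(523+75.4) = 0.873997
Series availability: 0.995363 × 0.873997 = 0.8699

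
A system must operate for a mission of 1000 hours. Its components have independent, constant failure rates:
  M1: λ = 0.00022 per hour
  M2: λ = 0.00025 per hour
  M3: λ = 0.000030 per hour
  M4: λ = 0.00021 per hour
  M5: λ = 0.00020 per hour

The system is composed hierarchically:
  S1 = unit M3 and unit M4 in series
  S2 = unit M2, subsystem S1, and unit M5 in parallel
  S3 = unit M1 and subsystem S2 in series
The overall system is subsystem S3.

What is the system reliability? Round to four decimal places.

0.7957

R(M1) = exp(−0.00022 × 1000) = 0.802519
R(M2) = exp(−0.00025 × 1000) = 0.778801
R(M3) = exp(−0.000030 × 1000) = 0.970446
R(M4) = exp(−0.00021 × 1000) = 0.810584
R(M5) = exp(−0.00020 × 1000) = 0.818731
Series (M3 and M4): 0.970446 × 0.810584 = 0.786628
Parallel (M2, [0.786628], and M5): 1 − (1 − 0.778801)(1 − 0.786628)(1 − 0.818731) = 0.991445
Series (M1 and [0.991445]): 0.802519 × 0.991445 = 0.7957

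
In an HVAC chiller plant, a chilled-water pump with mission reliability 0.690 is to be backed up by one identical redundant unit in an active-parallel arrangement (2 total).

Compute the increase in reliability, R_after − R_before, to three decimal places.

0.214

R_before = 0.690
R_after = 1 − (1 − 0.690)^2 = 0.904
ΔR = 0.904 − 0.690 = 0.214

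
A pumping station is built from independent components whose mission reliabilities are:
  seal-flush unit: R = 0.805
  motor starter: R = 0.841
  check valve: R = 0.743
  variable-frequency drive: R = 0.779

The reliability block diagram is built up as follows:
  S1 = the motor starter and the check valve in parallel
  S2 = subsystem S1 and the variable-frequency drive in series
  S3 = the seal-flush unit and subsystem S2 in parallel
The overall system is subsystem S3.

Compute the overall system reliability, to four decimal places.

Parallel (motor starter and check valve): 1 − (1 − 0.841000)(1 − 0.743000) = 0.959137
Series ([0.959137] and variable-frequency drive): 0.959137 × 0.779000 = 0.747168
Parallel (seal-flush unit and [0.747168]): 1 − (1 − 0.805000)(1 − 0.747168) = 0.9507

0.9507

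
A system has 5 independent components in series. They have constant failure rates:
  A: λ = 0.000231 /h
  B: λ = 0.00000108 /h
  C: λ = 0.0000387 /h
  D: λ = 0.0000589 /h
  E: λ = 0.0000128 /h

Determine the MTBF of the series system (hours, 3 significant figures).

Series of exponential components: λ_sys = Σ λ_i
λ_sys = 0.000231 + 0.00000108 + 0.0000387 + 0.0000589 + 0.0000128 = 3.4248e-04 /h
MTBF = 1 / λ_sys = 2920 h

2920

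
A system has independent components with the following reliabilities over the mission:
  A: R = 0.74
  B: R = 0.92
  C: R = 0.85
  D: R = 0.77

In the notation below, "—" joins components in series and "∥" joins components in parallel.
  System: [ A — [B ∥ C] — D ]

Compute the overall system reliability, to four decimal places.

Parallel (B and C): 1 − (1 − 0.920000)(1 − 0.850000) = 0.988000
Series (A, [0.988000], and D): 0.740000 × 0.988000 × 0.770000 = 0.5630

0.5630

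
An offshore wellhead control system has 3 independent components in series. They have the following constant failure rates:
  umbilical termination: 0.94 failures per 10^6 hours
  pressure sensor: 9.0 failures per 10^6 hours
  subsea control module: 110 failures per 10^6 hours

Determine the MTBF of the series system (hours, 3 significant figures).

8340

Series of exponential components: λ_sys = Σ λ_i
λ_sys = 0.00000094 + 0.0000090 + 0.00011 = 1.1994e-04 /h
MTBF = 1 / λ_sys = 8340 h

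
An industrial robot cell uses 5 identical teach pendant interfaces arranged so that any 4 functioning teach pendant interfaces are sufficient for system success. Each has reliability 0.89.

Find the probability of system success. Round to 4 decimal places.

0.9035

R = Σ_{i=4}^{5} C(5,i) p^i (1−p)^{5−i} with p = 0.89
C(5,4)·0.89^4·0.11^1 = 0.345082
C(5,5)·0.89^5·0.11^0 = 0.558406
Sum = 0.9035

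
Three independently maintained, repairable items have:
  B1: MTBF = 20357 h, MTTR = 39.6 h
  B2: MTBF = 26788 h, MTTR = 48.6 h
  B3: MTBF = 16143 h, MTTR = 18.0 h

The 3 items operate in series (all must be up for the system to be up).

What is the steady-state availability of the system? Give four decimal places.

A(B1) = MTBF/(MTBF+MTTR) = 20357/(20357+39.6) = 0.998058
A(B2) = MTBF/(MTBF+MTTR) = 26788/(26788+48.6) = 0.998189
A(B3) = MTBF/(MTBF+MTTR) = 16143/(16143+18.0) = 0.998886
Series availability: 0.998058 × 0.998189 × 0.998886 = 0.9951

0.9951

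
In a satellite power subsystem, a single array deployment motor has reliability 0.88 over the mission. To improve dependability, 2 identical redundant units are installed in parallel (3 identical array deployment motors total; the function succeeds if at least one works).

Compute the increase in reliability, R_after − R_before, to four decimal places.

R_before = 0.88
R_after = 1 − (1 − 0.88)^3 = 0.9983
ΔR = 0.9983 − 0.88 = 0.1183

0.1183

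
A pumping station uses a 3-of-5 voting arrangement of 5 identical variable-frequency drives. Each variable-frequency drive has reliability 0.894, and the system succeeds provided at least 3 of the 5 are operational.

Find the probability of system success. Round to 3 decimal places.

R = Σ_{i=3}^{5} C(5,i) p^i (1−p)^{5−i} with p = 0.894
C(5,3)·0.894^3·0.106^2 = 0.08028
C(5,4)·0.894^4·0.106^1 = 0.33855
C(5,5)·0.894^5·0.106^0 = 0.57107
Sum = 0.990

0.990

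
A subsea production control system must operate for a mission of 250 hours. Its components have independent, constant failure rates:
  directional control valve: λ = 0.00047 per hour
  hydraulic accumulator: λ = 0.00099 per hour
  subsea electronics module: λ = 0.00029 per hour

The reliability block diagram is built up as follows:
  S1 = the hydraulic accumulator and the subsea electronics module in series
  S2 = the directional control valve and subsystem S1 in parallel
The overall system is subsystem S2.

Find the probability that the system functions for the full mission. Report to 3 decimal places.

0.970

R(directional control valve) = exp(−0.00047 × 250) = 0.88914
R(hydraulic accumulator) = exp(−0.00099 × 250) = 0.78075
R(subsea electronics module) = exp(−0.00029 × 250) = 0.93007
Series (hydraulic accumulator and subsea electronics module): 0.78075 × 0.93007 = 0.72615
Parallel (directional control valve and [0.72615]): 1 − (1 − 0.88914)(1 − 0.72615) = 0.970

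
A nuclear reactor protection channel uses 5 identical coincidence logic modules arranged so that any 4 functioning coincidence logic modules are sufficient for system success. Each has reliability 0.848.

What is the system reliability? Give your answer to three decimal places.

R = Σ_{i=4}^{5} C(5,i) p^i (1−p)^{5−i} with p = 0.848
C(5,4)·0.848^4·0.152^1 = 0.39300
C(5,5)·0.848^5·0.152^0 = 0.43851
Sum = 0.832

0.832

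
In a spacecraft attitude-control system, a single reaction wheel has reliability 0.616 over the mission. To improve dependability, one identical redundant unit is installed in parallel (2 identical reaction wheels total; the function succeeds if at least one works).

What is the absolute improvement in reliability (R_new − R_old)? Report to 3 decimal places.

0.237

R_before = 0.616
R_after = 1 − (1 − 0.616)^2 = 0.853
ΔR = 0.853 − 0.616 = 0.237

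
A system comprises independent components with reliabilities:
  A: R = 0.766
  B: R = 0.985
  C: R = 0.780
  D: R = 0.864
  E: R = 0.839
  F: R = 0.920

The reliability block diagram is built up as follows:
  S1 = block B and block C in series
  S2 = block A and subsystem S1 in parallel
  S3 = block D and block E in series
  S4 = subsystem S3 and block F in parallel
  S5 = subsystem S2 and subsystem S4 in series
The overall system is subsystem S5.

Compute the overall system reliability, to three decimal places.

0.925

Series (B and C): 0.98500 × 0.78000 = 0.76830
Parallel (A and [0.76830]): 1 − (1 − 0.76600)(1 − 0.76830) = 0.94578
Series (D and E): 0.86400 × 0.83900 = 0.72490
Parallel ([0.72490] and F): 1 − (1 − 0.72490)(1 − 0.92000) = 0.97799
Series ([0.94578] and [0.97799]): 0.94578 × 0.97799 = 0.925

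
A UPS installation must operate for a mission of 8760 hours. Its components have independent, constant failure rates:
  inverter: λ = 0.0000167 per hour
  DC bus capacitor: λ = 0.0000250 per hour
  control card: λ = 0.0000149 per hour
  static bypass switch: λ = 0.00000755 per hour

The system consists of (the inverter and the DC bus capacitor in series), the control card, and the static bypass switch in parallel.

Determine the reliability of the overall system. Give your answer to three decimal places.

0.998

R(inverter) = exp(−0.0000167 × 8760) = 0.86391
R(DC bus capacitor) = exp(−0.0000250 × 8760) = 0.80332
R(control card) = exp(−0.0000149 × 8760) = 0.87764
R(static bypass switch) = exp(−0.00000755 × 8760) = 0.93600
Series (inverter and DC bus capacitor): 0.86391 × 0.80332 = 0.69400
Parallel ([0.69400], control card, and static bypass switch): 1 − (1 − 0.69400)(1 − 0.87764)(1 − 0.93600) = 0.998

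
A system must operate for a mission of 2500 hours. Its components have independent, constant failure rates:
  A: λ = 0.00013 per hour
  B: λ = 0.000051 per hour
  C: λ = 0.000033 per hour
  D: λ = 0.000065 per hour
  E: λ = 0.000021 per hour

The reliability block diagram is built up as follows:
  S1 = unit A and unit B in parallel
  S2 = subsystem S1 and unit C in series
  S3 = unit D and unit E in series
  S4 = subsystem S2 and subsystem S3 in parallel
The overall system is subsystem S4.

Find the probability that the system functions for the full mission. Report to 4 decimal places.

R(A) = exp(−0.00013 × 2500) = 0.722527
R(B) = exp(−0.000051 × 2500) = 0.880293
R(C) = exp(−0.000033 × 2500) = 0.920811
R(D) = exp(−0.000065 × 2500) = 0.850016
R(E) = exp(−0.000021 × 2500) = 0.948854
Parallel (A and B): 1 − (1 − 0.722527)(1 − 0.880293) = 0.966785
Series ([0.966785] and C): 0.966785 × 0.920811 = 0.890226
Series (D and E): 0.850016 × 0.948854 = 0.806541
Parallel ([0.890226] and [0.806541]): 1 − (1 − 0.890226)(1 − 0.806541) = 0.9788

0.9788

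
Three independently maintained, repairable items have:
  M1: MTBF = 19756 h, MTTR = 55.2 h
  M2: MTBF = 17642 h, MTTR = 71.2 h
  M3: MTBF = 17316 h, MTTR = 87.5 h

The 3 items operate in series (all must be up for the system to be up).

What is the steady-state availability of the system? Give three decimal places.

A(M1) = MTBF/(MTBF+MTTR) = 19756/(19756+55.2) = 0.997214
A(M2) = MTBF/(MTBF+MTTR) = 17642/(17642+71.2) = 0.995980
A(M3) = MTBF/(MTBF+MTTR) = 17316/(17316+87.5) = 0.994972
Series availability: 0.997214 × 0.995980 × 0.994972 = 0.988

0.988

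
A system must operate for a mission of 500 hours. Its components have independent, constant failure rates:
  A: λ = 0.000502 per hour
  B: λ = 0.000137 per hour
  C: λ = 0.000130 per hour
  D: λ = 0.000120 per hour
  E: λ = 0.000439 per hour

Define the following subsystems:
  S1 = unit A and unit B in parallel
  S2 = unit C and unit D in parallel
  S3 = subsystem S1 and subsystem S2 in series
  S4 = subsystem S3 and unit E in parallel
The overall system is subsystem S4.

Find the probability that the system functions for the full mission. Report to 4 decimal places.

R(A) = exp(−0.000502 × 500) = 0.778022
R(B) = exp(−0.000137 × 500) = 0.933793
R(C) = exp(−0.000130 × 500) = 0.937067
R(D) = exp(−0.000120 × 500) = 0.941765
R(E) = exp(−0.000439 × 500) = 0.802920
Parallel (A and B): 1 − (1 − 0.778022)(1 − 0.933793) = 0.985304
Parallel (C and D): 1 − (1 − 0.937067)(1 − 0.941765) = 0.996335
Series ([0.985304] and [0.996335]): 0.985304 × 0.996335 = 0.981693
Parallel ([0.981693] and E): 1 − (1 − 0.981693)(1 − 0.802920) = 0.9964

0.9964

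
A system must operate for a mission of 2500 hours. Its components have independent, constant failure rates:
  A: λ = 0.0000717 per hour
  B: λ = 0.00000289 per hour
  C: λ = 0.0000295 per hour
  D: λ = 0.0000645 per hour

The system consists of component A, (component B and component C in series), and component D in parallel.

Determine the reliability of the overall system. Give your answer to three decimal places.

R(A) = exp(−0.0000717 × 2500) = 0.83590
R(B) = exp(−0.00000289 × 2500) = 0.99280
R(C) = exp(−0.0000295 × 2500) = 0.92890
R(D) = exp(−0.0000645 × 2500) = 0.85108
Series (B and C): 0.99280 × 0.92890 = 0.92221
Parallel (A, [0.92221], and D): 1 − (1 − 0.83590)(1 − 0.92221)(1 − 0.85108) = 0.998

0.998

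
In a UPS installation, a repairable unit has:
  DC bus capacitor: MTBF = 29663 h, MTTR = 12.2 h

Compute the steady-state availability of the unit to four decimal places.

A(DC bus capacitor) = MTBF/(MTBF+MTTR) = 29663/(29663+12.2) = 0.9996

0.9996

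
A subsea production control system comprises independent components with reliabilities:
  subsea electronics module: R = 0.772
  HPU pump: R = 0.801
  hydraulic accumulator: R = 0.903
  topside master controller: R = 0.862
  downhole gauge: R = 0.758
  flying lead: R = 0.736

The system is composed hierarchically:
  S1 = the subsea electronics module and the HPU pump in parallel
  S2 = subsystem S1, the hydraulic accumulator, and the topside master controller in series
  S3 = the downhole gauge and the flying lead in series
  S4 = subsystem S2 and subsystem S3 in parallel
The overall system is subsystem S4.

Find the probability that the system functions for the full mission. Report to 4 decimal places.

0.8864

Parallel (subsea electronics module and HPU pump): 1 − (1 − 0.772000)(1 − 0.801000) = 0.954628
Series ([0.954628], hydraulic accumulator, and topside master controller): 0.954628 × 0.903000 × 0.862000 = 0.743069
Series (downhole gauge and flying lead): 0.758000 × 0.736000 = 0.557888
Parallel ([0.743069] and [0.557888]): 1 − (1 − 0.743069)(1 − 0.557888) = 0.8864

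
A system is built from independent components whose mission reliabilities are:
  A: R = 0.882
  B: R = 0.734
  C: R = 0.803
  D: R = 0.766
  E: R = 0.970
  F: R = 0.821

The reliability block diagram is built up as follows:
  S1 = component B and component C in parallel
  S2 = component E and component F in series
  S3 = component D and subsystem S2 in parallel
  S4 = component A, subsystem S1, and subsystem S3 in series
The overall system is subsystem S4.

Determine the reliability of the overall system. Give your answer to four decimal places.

Parallel (B and C): 1 − (1 − 0.734000)(1 − 0.803000) = 0.947598
Series (E and F): 0.970000 × 0.821000 = 0.796370
Parallel (D and [0.796370]): 1 − (1 − 0.766000)(1 − 0.796370) = 0.952351
Series (A, [0.947598], and [0.952351]): 0.882000 × 0.947598 × 0.952351 = 0.7960

0.7960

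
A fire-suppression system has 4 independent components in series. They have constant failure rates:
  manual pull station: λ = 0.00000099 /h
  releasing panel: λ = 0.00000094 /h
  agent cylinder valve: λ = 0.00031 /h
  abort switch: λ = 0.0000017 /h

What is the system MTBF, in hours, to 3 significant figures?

Series of exponential components: λ_sys = Σ λ_i
λ_sys = 0.00000099 + 0.00000094 + 0.00031 + 0.0000017 = 3.1363e-04 /h
MTBF = 1 / λ_sys = 3190 h

3190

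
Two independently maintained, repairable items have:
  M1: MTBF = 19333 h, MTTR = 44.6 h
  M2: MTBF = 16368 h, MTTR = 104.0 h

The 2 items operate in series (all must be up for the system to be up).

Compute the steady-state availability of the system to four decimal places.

0.9914

A(M1) = MTBF/(MTBF+MTTR) = 19333/(19333+44.6) = 0.997698
A(M2) = MTBF/(MTBF+MTTR) = 16368/(16368+104.0) = 0.993686
Series availability: 0.997698 × 0.993686 = 0.9914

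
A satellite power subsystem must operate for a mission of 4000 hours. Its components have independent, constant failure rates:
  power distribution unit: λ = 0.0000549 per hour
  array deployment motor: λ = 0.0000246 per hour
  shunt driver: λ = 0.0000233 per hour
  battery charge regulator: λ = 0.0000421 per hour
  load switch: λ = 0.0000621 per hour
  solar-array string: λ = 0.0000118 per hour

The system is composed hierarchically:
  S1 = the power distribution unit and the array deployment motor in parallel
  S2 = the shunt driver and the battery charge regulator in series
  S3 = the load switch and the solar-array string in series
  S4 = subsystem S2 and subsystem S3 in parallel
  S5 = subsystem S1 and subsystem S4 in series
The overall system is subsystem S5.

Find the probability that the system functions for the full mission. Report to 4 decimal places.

0.9237

R(power distribution unit) = exp(−0.0000549 × 4000) = 0.802840
R(array deployment motor) = exp(−0.0000246 × 4000) = 0.906286
R(shunt driver) = exp(−0.0000233 × 4000) = 0.911011
R(battery charge regulator) = exp(−0.0000421 × 4000) = 0.845016
R(load switch) = exp(−0.0000621 × 4000) = 0.780048
R(solar-array string) = exp(−0.0000118 × 4000) = 0.953897
Parallel (power distribution unit and array deployment motor): 1 − (1 − 0.802840)(1 − 0.906286) = 0.981523
Series (shunt driver and battery charge regulator): 0.911011 × 0.845016 = 0.769819
Series (load switch and solar-array string): 0.780048 × 0.953897 = 0.744085
Parallel ([0.769819] and [0.744085]): 1 − (1 − 0.769819)(1 − 0.744085) = 0.941093
Series ([0.981523] and [0.941093]): 0.981523 × 0.941093 = 0.9237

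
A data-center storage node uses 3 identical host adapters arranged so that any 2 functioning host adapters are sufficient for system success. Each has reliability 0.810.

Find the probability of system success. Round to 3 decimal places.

R = Σ_{i=2}^{3} C(3,i) p^i (1−p)^{3−i} with p = 0.810
C(3,2)·0.810^2·0.190^1 = 0.37398
C(3,3)·0.810^3·0.190^0 = 0.53144
Sum = 0.905

0.905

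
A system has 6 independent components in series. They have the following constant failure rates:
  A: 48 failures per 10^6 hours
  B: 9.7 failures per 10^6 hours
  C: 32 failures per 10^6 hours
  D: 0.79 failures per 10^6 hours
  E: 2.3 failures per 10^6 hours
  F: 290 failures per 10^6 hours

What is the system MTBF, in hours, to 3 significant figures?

2610

Series of exponential components: λ_sys = Σ λ_i
λ_sys = 0.000048 + 0.0000097 + 0.000032 + 0.00000079 + 0.0000023 + 0.00029 = 3.8279e-04 /h
MTBF = 1 / λ_sys = 2610 h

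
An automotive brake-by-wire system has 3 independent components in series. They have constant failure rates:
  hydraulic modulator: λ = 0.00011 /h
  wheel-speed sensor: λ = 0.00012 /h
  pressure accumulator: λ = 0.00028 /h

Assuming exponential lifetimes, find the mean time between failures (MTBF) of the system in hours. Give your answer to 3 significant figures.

1960

Series of exponential components: λ_sys = Σ λ_i
λ_sys = 0.00011 + 0.00012 + 0.00028 = 5.1000e-04 /h
MTBF = 1 / λ_sys = 1960 h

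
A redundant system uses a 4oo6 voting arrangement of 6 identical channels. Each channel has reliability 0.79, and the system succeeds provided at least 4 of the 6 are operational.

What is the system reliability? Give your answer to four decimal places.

0.8885

R = Σ_{i=4}^{6} C(6,i) p^i (1−p)^{6−i} with p = 0.79
C(6,4)·0.79^4·0.21^2 = 0.257655
C(6,5)·0.79^5·0.21^1 = 0.387709
C(6,6)·0.79^6·0.21^0 = 0.243087
Sum = 0.8885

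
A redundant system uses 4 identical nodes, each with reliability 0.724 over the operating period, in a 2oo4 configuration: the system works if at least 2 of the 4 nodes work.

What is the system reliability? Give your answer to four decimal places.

R = Σ_{i=2}^{4} C(4,i) p^i (1−p)^{4−i} with p = 0.724
C(4,2)·0.724^2·0.276^2 = 0.239578
C(4,3)·0.724^3·0.276^1 = 0.418972
C(4,4)·0.724^4·0.276^0 = 0.274760
Sum = 0.9333

0.9333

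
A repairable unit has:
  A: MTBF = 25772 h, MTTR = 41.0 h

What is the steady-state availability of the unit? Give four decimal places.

0.9984

A(A) = MTBF/(MTBF+MTTR) = 25772/(25772+41.0) = 0.9984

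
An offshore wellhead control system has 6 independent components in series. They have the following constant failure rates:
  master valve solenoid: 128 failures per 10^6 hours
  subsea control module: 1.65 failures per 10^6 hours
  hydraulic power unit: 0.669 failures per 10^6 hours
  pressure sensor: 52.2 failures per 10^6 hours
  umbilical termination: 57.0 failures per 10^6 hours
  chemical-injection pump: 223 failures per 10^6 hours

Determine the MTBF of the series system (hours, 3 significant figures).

2160

Series of exponential components: λ_sys = Σ λ_i
λ_sys = 0.000128 + 0.00000165 + 0.000000669 + 0.0000522 + 0.0000570 + 0.000223 = 4.6252e-04 /h
MTBF = 1 / λ_sys = 2160 h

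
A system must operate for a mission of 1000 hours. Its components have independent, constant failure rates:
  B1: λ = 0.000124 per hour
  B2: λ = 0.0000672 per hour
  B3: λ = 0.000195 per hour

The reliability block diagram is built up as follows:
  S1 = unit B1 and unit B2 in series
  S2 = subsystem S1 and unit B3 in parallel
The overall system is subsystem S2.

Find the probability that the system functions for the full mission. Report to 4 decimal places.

R(B1) = exp(−0.000124 × 1000) = 0.883380
R(B2) = exp(−0.0000672 × 1000) = 0.935008
R(B3) = exp(−0.000195 × 1000) = 0.822835
Series (B1 and B2): 0.883380 × 0.935008 = 0.825967
Parallel ([0.825967] and B3): 1 − (1 − 0.825967)(1 − 0.822835) = 0.9692

0.9692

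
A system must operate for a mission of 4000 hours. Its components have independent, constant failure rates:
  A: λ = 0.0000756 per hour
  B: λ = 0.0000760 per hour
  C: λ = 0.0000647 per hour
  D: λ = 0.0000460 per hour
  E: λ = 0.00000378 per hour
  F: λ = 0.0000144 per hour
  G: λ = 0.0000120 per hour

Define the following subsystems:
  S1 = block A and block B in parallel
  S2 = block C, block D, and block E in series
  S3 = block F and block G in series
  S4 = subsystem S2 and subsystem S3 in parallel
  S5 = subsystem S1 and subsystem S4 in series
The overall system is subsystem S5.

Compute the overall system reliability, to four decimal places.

R(A) = exp(−0.0000756 × 4000) = 0.739042
R(B) = exp(−0.0000760 × 4000) = 0.737861
R(C) = exp(−0.0000647 × 4000) = 0.771977
R(D) = exp(−0.0000460 × 4000) = 0.831936
R(E) = exp(−0.00000378 × 4000) = 0.984994
R(F) = exp(−0.0000144 × 4000) = 0.944027
R(G) = exp(−0.0000120 × 4000) = 0.953134
Parallel (A and B): 1 − (1 − 0.739042)(1 − 0.737861) = 0.931593
Series (C, D, and E): 0.771977 × 0.831936 × 0.984994 = 0.632598
Series (F and G): 0.944027 × 0.953134 = 0.899784
Parallel ([0.632598] and [0.899784]): 1 − (1 − 0.632598)(1 − 0.899784) = 0.963180
Series ([0.931593] and [0.963180]): 0.931593 × 0.963180 = 0.8973

0.8973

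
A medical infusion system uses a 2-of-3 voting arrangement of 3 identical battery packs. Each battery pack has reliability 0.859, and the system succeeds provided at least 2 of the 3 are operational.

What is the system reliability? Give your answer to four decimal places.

0.9460

R = Σ_{i=2}^{3} C(3,i) p^i (1−p)^{3−i} with p = 0.859
C(3,2)·0.859^2·0.141^1 = 0.312124
C(3,3)·0.859^3·0.141^0 = 0.633840
Sum = 0.9460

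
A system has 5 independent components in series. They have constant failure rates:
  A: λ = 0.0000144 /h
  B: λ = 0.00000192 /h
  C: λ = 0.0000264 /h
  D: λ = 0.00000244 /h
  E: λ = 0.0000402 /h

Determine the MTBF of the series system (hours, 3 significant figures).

Series of exponential components: λ_sys = Σ λ_i
λ_sys = 0.0000144 + 0.00000192 + 0.0000264 + 0.00000244 + 0.0000402 = 8.5360e-05 /h
MTBF = 1 / λ_sys = 11700 h

11700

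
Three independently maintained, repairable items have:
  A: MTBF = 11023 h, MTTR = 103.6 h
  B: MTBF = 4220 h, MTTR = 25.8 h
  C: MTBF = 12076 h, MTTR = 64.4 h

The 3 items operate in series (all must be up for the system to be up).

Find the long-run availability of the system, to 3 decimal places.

0.979

A(A) = MTBF/(MTBF+MTTR) = 11023/(11023+103.6) = 0.990689
A(B) = MTBF/(MTBF+MTTR) = 4220/(4220+25.8) = 0.993923
A(C) = MTBF/(MTBF+MTTR) = 12076/(12076+64.4) = 0.994695
Series availability: 0.990689 × 0.993923 × 0.994695 = 0.979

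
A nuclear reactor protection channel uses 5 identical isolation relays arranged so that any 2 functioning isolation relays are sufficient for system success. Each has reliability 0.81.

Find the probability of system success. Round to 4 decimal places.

R = Σ_{i=2}^{5} C(5,i) p^i (1−p)^{5−i} with p = 0.81
C(5,2)·0.81^2·0.19^3 = 0.045002
C(5,3)·0.81^3·0.19^2 = 0.191850
C(5,4)·0.81^4·0.19^1 = 0.408944
C(5,5)·0.81^5·0.19^0 = 0.348678
Sum = 0.9945

0.9945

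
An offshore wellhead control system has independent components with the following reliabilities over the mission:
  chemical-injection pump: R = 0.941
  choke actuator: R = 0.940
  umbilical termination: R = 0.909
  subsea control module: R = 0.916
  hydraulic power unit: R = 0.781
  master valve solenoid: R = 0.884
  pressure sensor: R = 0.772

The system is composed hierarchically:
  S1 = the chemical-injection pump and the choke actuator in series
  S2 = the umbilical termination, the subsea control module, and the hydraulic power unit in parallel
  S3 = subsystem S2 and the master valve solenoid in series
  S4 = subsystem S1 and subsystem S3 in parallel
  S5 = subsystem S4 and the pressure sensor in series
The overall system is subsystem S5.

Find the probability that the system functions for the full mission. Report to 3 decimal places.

Series (chemical-injection pump and choke actuator): 0.94100 × 0.94000 = 0.88454
Parallel (umbilical termination, subsea control module, and hydraulic power unit): 1 − (1 − 0.90900)(1 − 0.91600)(1 − 0.78100) = 0.99833
Series ([0.99833] and master valve solenoid): 0.99833 × 0.88400 = 0.88252
Parallel ([0.88454] and [0.88252]): 1 − (1 − 0.88454)(1 − 0.88252) = 0.98644
Series ([0.98644] and pressure sensor): 0.98644 × 0.77200 = 0.762

0.762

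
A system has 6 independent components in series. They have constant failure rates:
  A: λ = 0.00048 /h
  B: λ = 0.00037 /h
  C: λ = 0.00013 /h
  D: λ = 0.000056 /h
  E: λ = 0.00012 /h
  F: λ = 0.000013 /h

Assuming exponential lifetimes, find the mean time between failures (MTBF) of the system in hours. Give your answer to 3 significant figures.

Series of exponential components: λ_sys = Σ λ_i
λ_sys = 0.00048 + 0.00037 + 0.00013 + 0.000056 + 0.00012 + 0.000013 = 1.1690e-03 /h
MTBF = 1 / λ_sys = 855 h

855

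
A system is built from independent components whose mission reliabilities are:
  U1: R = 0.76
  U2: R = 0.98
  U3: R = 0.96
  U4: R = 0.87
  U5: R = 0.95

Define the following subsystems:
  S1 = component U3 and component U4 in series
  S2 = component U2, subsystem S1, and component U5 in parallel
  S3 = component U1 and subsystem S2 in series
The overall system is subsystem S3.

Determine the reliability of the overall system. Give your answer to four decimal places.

Series (U3 and U4): 0.960000 × 0.870000 = 0.835200
Parallel (U2, [0.835200], and U5): 1 − (1 − 0.980000)(1 − 0.835200)(1 − 0.950000) = 0.999835
Series (U1 and [0.999835]): 0.760000 × 0.999835 = 0.7599

0.7599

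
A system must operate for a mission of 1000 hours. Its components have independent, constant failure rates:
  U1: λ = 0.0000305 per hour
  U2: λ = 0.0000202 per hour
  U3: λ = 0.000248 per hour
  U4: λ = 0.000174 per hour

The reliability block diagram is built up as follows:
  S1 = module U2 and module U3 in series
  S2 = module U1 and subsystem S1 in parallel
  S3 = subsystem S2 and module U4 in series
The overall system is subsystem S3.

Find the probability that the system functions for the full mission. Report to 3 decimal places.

R(U1) = exp(−0.0000305 × 1000) = 0.96996
R(U2) = exp(−0.0000202 × 1000) = 0.98000
R(U3) = exp(−0.000248 × 1000) = 0.78036
R(U4) = exp(−0.000174 × 1000) = 0.84030
Series (U2 and U3): 0.98000 × 0.78036 = 0.76475
Parallel (U1 and [0.76475]): 1 − (1 − 0.96996)(1 − 0.76475) = 0.99293
Series ([0.99293] and U4): 0.99293 × 0.84030 = 0.834

0.834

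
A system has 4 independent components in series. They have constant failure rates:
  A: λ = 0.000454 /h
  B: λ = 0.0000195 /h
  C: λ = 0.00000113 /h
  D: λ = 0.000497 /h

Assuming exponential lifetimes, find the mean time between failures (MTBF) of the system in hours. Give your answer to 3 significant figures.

1030

Series of exponential components: λ_sys = Σ λ_i
λ_sys = 0.000454 + 0.0000195 + 0.00000113 + 0.000497 = 9.7163e-04 /h
MTBF = 1 / λ_sys = 1030 h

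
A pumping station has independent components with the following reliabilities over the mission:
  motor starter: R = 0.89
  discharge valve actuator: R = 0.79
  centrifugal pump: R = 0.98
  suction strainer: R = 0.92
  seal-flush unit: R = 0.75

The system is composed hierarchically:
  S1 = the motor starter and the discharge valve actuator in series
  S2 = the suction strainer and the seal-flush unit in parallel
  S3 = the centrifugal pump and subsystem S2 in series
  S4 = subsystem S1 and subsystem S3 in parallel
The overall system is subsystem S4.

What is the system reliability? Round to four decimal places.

0.9882

Series (motor starter and discharge valve actuator): 0.890000 × 0.790000 = 0.703100
Parallel (suction strainer and seal-flush unit): 1 − (1 − 0.920000)(1 − 0.750000) = 0.980000
Series (centrifugal pump and [0.980000]): 0.980000 × 0.980000 = 0.960400
Parallel ([0.703100] and [0.960400]): 1 − (1 − 0.703100)(1 − 0.960400) = 0.9882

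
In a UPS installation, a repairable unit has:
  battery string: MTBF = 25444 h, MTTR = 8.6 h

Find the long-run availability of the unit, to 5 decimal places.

A(battery string) = MTBF/(MTBF+MTTR) = 25444/(25444+8.6) = 0.99966

0.99966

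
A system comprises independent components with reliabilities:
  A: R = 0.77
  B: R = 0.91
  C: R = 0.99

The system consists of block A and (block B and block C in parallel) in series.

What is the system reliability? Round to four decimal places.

Parallel (B and C): 1 − (1 − 0.910000)(1 − 0.990000) = 0.999100
Series (A and [0.999100]): 0.770000 × 0.999100 = 0.7693

0.7693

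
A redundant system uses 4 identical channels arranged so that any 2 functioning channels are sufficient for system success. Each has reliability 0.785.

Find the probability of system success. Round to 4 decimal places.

0.9667

R = Σ_{i=2}^{4} C(4,i) p^i (1−p)^{4−i} with p = 0.785
C(4,2)·0.785^2·0.215^2 = 0.170910
C(4,3)·0.785^3·0.215^1 = 0.416013
C(4,4)·0.785^4·0.215^0 = 0.379733
Sum = 0.9667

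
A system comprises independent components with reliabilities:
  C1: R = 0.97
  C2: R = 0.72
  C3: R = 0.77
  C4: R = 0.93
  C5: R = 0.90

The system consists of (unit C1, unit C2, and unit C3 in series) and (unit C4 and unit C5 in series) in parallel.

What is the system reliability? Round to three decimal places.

Series (C1, C2, and C3): 0.97000 × 0.72000 × 0.77000 = 0.53777
Series (C4 and C5): 0.93000 × 0.90000 = 0.83700
Parallel ([0.53777] and [0.83700]): 1 − (1 − 0.53777)(1 − 0.83700) = 0.925

0.925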